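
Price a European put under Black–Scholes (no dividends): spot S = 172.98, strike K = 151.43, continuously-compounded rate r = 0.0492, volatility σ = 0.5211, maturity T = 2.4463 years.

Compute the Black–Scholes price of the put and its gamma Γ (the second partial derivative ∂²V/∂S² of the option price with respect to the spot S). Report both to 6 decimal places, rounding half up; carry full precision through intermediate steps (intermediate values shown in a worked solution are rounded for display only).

price = 31.429518
Γ = 0.002186

σ√T = 0.5211·√2.4463 = 0.815034
d₁ = (ln(S/K) + (r+σ²/2)T) / (σ√T) = (ln(172.98/151.43) + (0.0492+0.5211²/2)·2.4463) / 0.815034 = (0.133053 + 0.452498) / 0.815034 = 0.718437
d₂ = d₁ − σ√T = 0.718437 − 0.815034 = -0.096597
e^{−rT} = e^{−0.0492·2.4463} = 0.886603
N(−d₁) = 0.236244,  N(−d₂) = 0.538477
Put price V = K·e^{−rT}·N(−d₂) − S·N(−d₁) = 72.294986 − 40.865468 = 31.429518
φ(d₁) = (1/√(2π))·e^{−d₁²/2} = 0.308197
Γ = φ(d₁) / (S·σ·√T) = 0.002186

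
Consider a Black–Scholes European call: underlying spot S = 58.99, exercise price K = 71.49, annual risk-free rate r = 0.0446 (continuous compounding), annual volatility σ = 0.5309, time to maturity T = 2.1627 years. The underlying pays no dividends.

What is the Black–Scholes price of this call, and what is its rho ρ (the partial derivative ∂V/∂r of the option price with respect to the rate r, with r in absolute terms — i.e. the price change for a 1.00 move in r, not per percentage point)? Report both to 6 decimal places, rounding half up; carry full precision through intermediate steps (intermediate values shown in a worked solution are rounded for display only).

price = 15.988569
ρ = 42.677035

σ√T = 0.5309·√2.1627 = 0.780748
d₁ = (ln(S/K) + (r+σ²/2)T) / (σ√T) = (ln(58.99/71.49) + (0.0446+0.5309²/2)·2.1627) / 0.780748 = (-0.192190 + 0.401240) / 0.780748 = 0.267757
d₂ = d₁ − σ√T = 0.267757 − 0.780748 = -0.512991
e^{−rT} = e^{−0.0446·2.1627} = 0.908049
N(d₁) = 0.605557,  N(d₂) = 0.303979
Call price V = S·N(d₁) − K·e^{−rT}·N(d₂) = 35.721789 − 19.733220 = 15.988569
ρ = K·T·e^{−rT}·N(d₂) = 42.677035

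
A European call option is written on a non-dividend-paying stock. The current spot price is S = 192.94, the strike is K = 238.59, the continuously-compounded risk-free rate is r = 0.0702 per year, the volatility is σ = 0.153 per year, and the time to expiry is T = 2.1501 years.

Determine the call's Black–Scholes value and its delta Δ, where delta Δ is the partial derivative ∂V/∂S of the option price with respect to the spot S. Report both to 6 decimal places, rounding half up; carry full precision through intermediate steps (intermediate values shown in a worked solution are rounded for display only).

price = 12.325495
Δ = 0.435793

σ√T = 0.153·√2.1501 = 0.224347
d₁ = (ln(S/K) + (r+σ²/2)T) / (σ√T) = (ln(192.94/238.59) + (0.0702+0.153²/2)·2.1501) / 0.224347 = (-0.212367 + 0.176103) / 0.224347 = -0.161644
d₂ = d₁ − σ√T = -0.161644 − 0.224347 = -0.385992
e^{−rT} = e^{−0.0702·2.1501} = 0.859902
N(d₁) = 0.435793,  N(d₂) = 0.349751
Call price V = S·N(d₁) − K·e^{−rT}·N(d₂) = 84.081893 − 71.756397 = 12.325495
Δ = N(d₁) = 0.435793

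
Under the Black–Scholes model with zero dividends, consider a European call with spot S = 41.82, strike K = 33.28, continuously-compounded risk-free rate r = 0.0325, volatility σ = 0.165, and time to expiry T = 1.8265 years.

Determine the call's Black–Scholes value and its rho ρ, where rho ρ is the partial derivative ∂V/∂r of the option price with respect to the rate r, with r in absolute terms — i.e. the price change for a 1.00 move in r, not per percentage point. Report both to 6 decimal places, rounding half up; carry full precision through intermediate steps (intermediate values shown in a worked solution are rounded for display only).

σ√T = 0.165·√1.8265 = 0.222994
d₁ = (ln(S/K) + (r+σ²/2)T) / (σ√T) = (ln(41.82/33.28) + (0.0325+0.165²/2)·1.8265) / 0.222994 = (0.228418 + 0.084224) / 0.222994 = 1.402020
d₂ = d₁ − σ√T = 1.402020 − 0.222994 = 1.179026
e^{−rT} = e^{−0.0325·1.8265} = 0.942366
N(d₁) = 0.919545,  N(d₂) = 0.880806
Call price V = S·N(d₁) − K·e^{−rT}·N(d₂) = 38.455389 − 27.623796 = 10.831593
ρ = K·T·e^{−rT}·N(d₂) = 50.454864

price = 10.831593
ρ = 50.454864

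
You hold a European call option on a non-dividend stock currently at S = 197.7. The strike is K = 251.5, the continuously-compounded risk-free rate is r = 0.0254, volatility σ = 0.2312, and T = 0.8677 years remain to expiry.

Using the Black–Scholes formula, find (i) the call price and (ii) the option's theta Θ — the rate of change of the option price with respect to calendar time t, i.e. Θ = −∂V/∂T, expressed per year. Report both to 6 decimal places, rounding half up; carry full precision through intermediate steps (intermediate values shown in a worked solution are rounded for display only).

price = 3.829240
Θ = -7.300583

σ√T = 0.2312·√0.8677 = 0.215364
d₁ = (ln(S/K) + (r+σ²/2)T) / (σ√T) = (ln(197.7/251.5) + (0.0254+0.2312²/2)·0.8677) / 0.215364 = (-0.240692 + 0.045230) / 0.215364 = -0.907590
d₂ = d₁ − σ√T = -0.907590 − 0.215364 = -1.122953
e^{−rT} = e^{−0.0254·0.8677} = 0.978202
N(d₁) = 0.182048,  N(d₂) = 0.130729
Call price V = S·N(d₁) − K·e^{−rT}·N(d₂) = 35.990801 − 32.161561 = 3.829240
φ(d₁) = (1/√(2π))·e^{−d₁²/2} = 0.264266
Θ = −S·φ(d₁)·σ/(2√T) − r·K·e^{−rT}·N(d₂) = −6.483679 − 0.816904 = -7.300583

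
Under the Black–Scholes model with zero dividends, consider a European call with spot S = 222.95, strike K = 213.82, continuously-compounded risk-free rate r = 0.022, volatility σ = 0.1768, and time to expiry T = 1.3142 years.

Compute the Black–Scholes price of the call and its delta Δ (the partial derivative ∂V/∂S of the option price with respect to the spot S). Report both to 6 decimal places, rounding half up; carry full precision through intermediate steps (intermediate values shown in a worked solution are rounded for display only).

price = 26.037367
Δ = 0.673749

σ√T = 0.1768·√1.3142 = 0.202681
d₁ = (ln(S/K) + (r+σ²/2)T) / (σ√T) = (ln(222.95/213.82) + (0.022+0.1768²/2)·1.3142) / 0.202681 = (0.041813 + 0.049452) / 0.202681 = 0.450290
d₂ = d₁ − σ√T = 0.450290 − 0.202681 = 0.247609
e^{−rT} = e^{−0.022·1.3142} = 0.971502
N(d₁) = 0.673749,  N(d₂) = 0.597781
Call price V = S·N(d₁) − K·e^{−rT}·N(d₂) = 150.212398 − 124.175030 = 26.037367
Δ = N(d₁) = 0.673749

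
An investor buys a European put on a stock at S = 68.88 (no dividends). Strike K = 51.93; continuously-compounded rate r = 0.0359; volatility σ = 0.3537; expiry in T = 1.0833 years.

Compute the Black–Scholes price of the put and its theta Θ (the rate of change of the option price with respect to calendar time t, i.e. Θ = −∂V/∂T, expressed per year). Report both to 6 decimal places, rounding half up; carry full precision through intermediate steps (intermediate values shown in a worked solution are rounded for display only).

σ√T = 0.3537·√1.0833 = 0.368137
d₁ = (ln(S/K) + (r+σ²/2)T) / (σ√T) = (ln(68.88/51.93) + (0.0359+0.3537²/2)·1.0833) / 0.368137 = (0.282469 + 0.106653) / 0.368137 = 1.057004
d₂ = d₁ − σ√T = 1.057004 − 0.368137 = 0.688867
e^{−rT} = e^{−0.0359·1.0833} = 0.961856
N(−d₁) = 0.145255,  N(−d₂) = 0.245454
Put price V = K·e^{−rT}·N(−d₂) − S·N(−d₁) = 12.260208 − 10.005163 = 2.255045
φ(d₁) = (1/√(2π))·e^{−d₁²/2} = 0.228192
Θ = −S·φ(d₁)·σ/(2√T) + r·K·e^{−rT}·N(−d₂) = −2.670698 + 0.440141 = -2.230556

price = 2.255045
Θ = -2.230556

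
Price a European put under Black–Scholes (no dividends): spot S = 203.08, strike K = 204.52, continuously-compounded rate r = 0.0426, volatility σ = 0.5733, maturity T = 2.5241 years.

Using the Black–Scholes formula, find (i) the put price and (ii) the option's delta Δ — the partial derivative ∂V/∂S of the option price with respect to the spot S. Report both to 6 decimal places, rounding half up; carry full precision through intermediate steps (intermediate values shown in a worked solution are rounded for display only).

price = 58.590238
Δ = -0.285796

σ√T = 0.5733·√2.5241 = 0.910826
d₁ = (ln(S/K) + (r+σ²/2)T) / (σ√T) = (ln(203.08/204.52) + (0.0426+0.5733²/2)·2.5241) / 0.910826 = (-0.007066 + 0.522328) / 0.910826 = 0.565709
d₂ = d₁ − σ√T = 0.565709 − 0.910826 = -0.345116
e^{−rT} = e^{−0.0426·2.5241} = 0.898053
N(−d₁) = 0.285796,  N(−d₂) = 0.634997
Put price V = K·e^{−rT}·N(−d₂) − S·N(−d₁) = 116.629630 − 58.039392 = 58.590238
Δ = −N(−d₁) = -0.285796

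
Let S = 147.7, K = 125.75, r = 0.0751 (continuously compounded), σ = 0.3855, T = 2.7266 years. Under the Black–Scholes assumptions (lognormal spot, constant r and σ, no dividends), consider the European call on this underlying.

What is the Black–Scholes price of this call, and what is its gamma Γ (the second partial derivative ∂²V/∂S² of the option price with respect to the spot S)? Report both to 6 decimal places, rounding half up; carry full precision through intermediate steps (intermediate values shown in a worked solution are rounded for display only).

price = 58.636290
Γ = 0.002849

σ√T = 0.3855·√2.7266 = 0.636554
d₁ = (ln(S/K) + (r+σ²/2)T) / (σ√T) = (ln(147.7/125.75) + (0.0751+0.3855²/2)·2.7266) / 0.636554 = (0.160887 + 0.407368) / 0.636554 = 0.892706
d₂ = d₁ − σ√T = 0.892706 − 0.636554 = 0.256152
e^{−rT} = e^{−0.0751·2.7266} = 0.814837
N(d₁) = 0.813993,  N(d₂) = 0.601083
Call price V = S·N(d₁) − K·e^{−rT}·N(d₂) = 120.226720 − 61.590430 = 58.636290
φ(d₁) = (1/√(2π))·e^{−d₁²/2} = 0.267831
Γ = φ(d₁) / (S·σ·√T) = 0.002849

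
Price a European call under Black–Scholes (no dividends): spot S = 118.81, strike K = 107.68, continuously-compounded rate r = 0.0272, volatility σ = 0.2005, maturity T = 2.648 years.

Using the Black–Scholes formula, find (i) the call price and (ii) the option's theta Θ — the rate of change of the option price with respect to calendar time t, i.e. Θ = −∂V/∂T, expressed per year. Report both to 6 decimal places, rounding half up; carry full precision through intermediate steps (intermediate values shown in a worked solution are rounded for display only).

σ√T = 0.2005·√2.648 = 0.326267
d₁ = (ln(S/K) + (r+σ²/2)T) / (σ√T) = (ln(118.81/107.68) + (0.0272+0.2005²/2)·2.648) / 0.326267 = (0.098362 + 0.125251) / 0.326267 = 0.685366
d₂ = d₁ − σ√T = 0.685366 − 0.326267 = 0.359099
e^{−rT} = e^{−0.0272·2.648} = 0.930507
N(d₁) = 0.753444,  N(d₂) = 0.640239
Call price V = S·N(d₁) − K·e^{−rT}·N(d₂) = 89.516625 − 64.150073 = 25.366552
φ(d₁) = (1/√(2π))·e^{−d₁²/2} = 0.315435
Θ = −S·φ(d₁)·σ/(2√T) − r·K·e^{−rT}·N(d₂) = −2.308812 − 1.744882 = -4.053694

price = 25.366552
Θ = -4.053694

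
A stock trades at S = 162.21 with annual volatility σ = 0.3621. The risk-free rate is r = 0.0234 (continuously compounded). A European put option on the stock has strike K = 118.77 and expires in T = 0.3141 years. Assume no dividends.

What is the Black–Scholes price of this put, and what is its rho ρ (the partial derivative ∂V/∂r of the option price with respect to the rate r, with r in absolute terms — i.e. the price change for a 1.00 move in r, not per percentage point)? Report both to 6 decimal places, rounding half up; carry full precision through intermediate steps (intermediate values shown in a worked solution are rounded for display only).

price = 0.693672
ρ = -2.617664

σ√T = 0.3621·√0.3141 = 0.202938
d₁ = (ln(S/K) + (r+σ²/2)T) / (σ√T) = (ln(162.21/118.77) + (0.0234+0.3621²/2)·0.3141) / 0.202938 = (0.311703 + 0.027942) / 0.202938 = 1.673641
d₂ = d₁ − σ√T = 1.673641 − 0.202938 = 1.470704
e^{−rT} = e^{−0.0234·0.3141} = 0.992677
N(−d₁) = 0.047101,  N(−d₂) = 0.070686
Put price V = K·e^{−rT}·N(−d₂) − S·N(−d₁) = 8.333854 − 7.640183 = 0.693672
ρ = −K·T·e^{−rT}·N(−d₂) = -2.617664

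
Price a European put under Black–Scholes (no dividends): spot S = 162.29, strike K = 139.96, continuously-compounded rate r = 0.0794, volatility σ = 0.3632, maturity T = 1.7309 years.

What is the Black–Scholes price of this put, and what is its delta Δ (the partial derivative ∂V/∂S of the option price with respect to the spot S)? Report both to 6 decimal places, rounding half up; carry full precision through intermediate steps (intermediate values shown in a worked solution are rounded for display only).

price = 11.215303
Δ = -0.201487

σ√T = 0.3632·√1.7309 = 0.477839
d₁ = (ln(S/K) + (r+σ²/2)T) / (σ√T) = (ln(162.29/139.96) + (0.0794+0.3632²/2)·1.7309) / 0.477839 = (0.148028 + 0.251599) / 0.477839 = 0.836321
d₂ = d₁ − σ√T = 0.836321 − 0.477839 = 0.358481
e^{−rT} = e^{−0.0794·1.7309} = 0.871592
N(−d₁) = 0.201487,  N(−d₂) = 0.359992
Put price V = K·e^{−rT}·N(−d₂) − S·N(−d₁) = 43.914673 − 32.699370 = 11.215303
Δ = −N(−d₁) = -0.201487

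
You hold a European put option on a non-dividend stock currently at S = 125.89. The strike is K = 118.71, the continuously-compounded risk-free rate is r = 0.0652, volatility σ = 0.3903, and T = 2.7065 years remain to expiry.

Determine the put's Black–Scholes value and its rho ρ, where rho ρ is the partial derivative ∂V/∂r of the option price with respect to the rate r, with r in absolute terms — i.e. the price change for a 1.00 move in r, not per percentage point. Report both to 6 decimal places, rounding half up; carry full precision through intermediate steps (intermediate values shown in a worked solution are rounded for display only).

price = 16.997131
ρ = -129.798777

σ√T = 0.3903·√2.7065 = 0.642100
d₁ = (ln(S/K) + (r+σ²/2)T) / (σ√T) = (ln(125.89/118.71) + (0.0652+0.3903²/2)·2.7065) / 0.642100 = (0.058725 + 0.382610) / 0.642100 = 0.687331
d₂ = d₁ − σ√T = 0.687331 − 0.642100 = 0.045231
e^{−rT} = e^{−0.0652·2.7065} = 0.838229
N(−d₁) = 0.245937,  N(−d₂) = 0.481962
Put price V = K·e^{−rT}·N(−d₂) − S·N(−d₁) = 47.958166 − 30.961035 = 16.997131
ρ = −K·T·e^{−rT}·N(−d₂) = -129.798777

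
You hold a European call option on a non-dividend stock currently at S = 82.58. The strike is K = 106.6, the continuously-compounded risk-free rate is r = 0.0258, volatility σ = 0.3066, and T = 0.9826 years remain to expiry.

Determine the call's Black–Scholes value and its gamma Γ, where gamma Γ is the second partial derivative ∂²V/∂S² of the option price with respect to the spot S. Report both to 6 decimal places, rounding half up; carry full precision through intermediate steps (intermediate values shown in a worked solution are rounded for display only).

σ√T = 0.3066·√0.9826 = 0.303921
d₁ = (ln(S/K) + (r+σ²/2)T) / (σ√T) = (ln(82.58/106.6) + (0.0258+0.3066²/2)·0.9826) / 0.303921 = (-0.255316 + 0.071535) / 0.303921 = -0.604700
d₂ = d₁ − σ√T = -0.604700 − 0.303921 = -0.908621
e^{−rT} = e^{−0.0258·0.9826} = 0.974968
N(d₁) = 0.272689,  N(d₂) = 0.181775
Call price V = S·N(d₁) − K·e^{−rT}·N(d₂) = 22.518671 − 18.892170 = 3.626501
φ(d₁) = (1/√(2π))·e^{−d₁²/2} = 0.332283
Γ = φ(d₁) / (S·σ·√T) = 0.013240

price = 3.626501
Γ = 0.013240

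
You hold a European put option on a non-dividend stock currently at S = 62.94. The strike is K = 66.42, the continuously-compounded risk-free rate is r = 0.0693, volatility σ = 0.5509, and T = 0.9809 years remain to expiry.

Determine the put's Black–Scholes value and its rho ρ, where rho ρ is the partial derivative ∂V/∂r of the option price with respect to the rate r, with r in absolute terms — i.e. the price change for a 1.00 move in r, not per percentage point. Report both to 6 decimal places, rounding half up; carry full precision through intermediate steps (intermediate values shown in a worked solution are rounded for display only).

σ√T = 0.5509·√0.9809 = 0.545614
d₁ = (ln(S/K) + (r+σ²/2)T) / (σ√T) = (ln(62.94/66.42) + (0.0693+0.5509²/2)·0.9809) / 0.545614 = (-0.053816 + 0.216823) / 0.545614 = 0.298759
d₂ = d₁ − σ√T = 0.298759 − 0.545614 = -0.246854
e^{−rT} = e^{−0.0693·0.9809} = 0.934283
N(−d₁) = 0.382562,  N(−d₂) = 0.597489
Put price V = K·e^{−rT}·N(−d₂) − S·N(−d₁) = 37.077238 − 24.078443 = 12.998795
ρ = −K·T·e^{−rT}·N(−d₂) = -36.369063

price = 12.998795
ρ = -36.369063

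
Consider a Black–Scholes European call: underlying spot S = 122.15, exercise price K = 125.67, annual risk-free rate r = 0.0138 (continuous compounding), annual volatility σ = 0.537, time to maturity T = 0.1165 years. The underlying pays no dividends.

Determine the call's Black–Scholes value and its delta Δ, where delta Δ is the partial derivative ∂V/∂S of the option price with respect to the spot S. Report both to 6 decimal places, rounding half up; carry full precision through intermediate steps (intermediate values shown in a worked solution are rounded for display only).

price = 7.477638
Δ = 0.478235

σ√T = 0.537·√0.1165 = 0.183289
d₁ = (ln(S/K) + (r+σ²/2)T) / (σ√T) = (ln(122.15/125.67) + (0.0138+0.537²/2)·0.1165) / 0.183289 = (-0.028410 + 0.018405) / 0.183289 = -0.054583
d₂ = d₁ − σ√T = -0.054583 − 0.183289 = -0.237872
e^{−rT} = e^{−0.0138·0.1165} = 0.998394
N(d₁) = 0.478235,  N(d₂) = 0.405990
Call price V = S·N(d₁) − K·e^{−rT}·N(d₂) = 58.416461 − 50.938823 = 7.477638
Δ = N(d₁) = 0.478235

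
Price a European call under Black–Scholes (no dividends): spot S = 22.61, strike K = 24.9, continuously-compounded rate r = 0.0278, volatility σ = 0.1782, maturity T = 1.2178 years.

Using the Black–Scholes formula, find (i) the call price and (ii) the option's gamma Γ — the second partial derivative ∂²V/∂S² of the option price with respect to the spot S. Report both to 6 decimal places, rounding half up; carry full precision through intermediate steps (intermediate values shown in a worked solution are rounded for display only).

σ√T = 0.1782·√1.2178 = 0.196651
d₁ = (ln(S/K) + (r+σ²/2)T) / (σ√T) = (ln(22.61/24.9) + (0.0278+0.1782²/2)·1.2178) / 0.196651 = (-0.096476 + 0.053191) / 0.196651 = -0.220111
d₂ = d₁ − σ√T = -0.220111 − 0.196651 = -0.416761
e^{−rT} = e^{−0.0278·1.2178} = 0.966712
N(d₁) = 0.412893,  N(d₂) = 0.338426
Call price V = S·N(d₁) − K·e^{−rT}·N(d₂) = 9.335500 − 8.146306 = 1.189194
φ(d₁) = (1/√(2π))·e^{−d₁²/2} = 0.389394
Γ = φ(d₁) / (S·σ·√T) = 0.087578

price = 1.189194
Γ = 0.087578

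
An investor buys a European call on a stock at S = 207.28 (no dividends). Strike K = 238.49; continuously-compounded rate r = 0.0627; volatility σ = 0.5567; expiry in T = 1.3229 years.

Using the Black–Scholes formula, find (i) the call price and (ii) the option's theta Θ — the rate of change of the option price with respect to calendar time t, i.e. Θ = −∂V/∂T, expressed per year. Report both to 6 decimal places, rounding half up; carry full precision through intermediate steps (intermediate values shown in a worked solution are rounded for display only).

σ√T = 0.5567·√1.3229 = 0.640302
d₁ = (ln(S/K) + (r+σ²/2)T) / (σ√T) = (ln(207.28/238.49) + (0.0627+0.5567²/2)·1.3229) / 0.640302 = (-0.140257 + 0.287939) / 0.640302 = 0.230645
d₂ = d₁ − σ√T = 0.230645 − 0.640302 = -0.409657
e^{−rT} = e^{−0.0627·1.3229} = 0.920401
N(d₁) = 0.591205,  N(d₂) = 0.341029
Call price V = S·N(d₁) − K·e^{−rT}·N(d₂) = 122.544882 − 74.858001 = 47.686881
φ(d₁) = (1/√(2π))·e^{−d₁²/2} = 0.388471
Θ = −S·φ(d₁)·σ/(2√T) − r·K·e^{−rT}·N(d₂) = −19.486938 − 4.693597 = -24.180535

price = 47.686881
Θ = -24.180535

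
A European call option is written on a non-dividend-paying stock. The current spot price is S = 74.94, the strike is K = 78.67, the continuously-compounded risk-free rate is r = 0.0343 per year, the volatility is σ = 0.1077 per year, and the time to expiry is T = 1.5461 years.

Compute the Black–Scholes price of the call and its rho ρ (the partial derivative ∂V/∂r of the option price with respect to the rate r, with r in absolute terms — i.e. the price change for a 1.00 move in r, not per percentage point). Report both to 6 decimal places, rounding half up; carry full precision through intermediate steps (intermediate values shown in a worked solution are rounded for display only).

price = 4.160629
ρ = 56.125355

σ√T = 0.1077·√1.5461 = 0.133917
d₁ = (ln(S/K) + (r+σ²/2)T) / (σ√T) = (ln(74.94/78.67) + (0.0343+0.1077²/2)·1.5461) / 0.133917 = (-0.048574 + 0.061998) / 0.133917 = 0.100241
d₂ = d₁ − σ√T = 0.100241 − 0.133917 = -0.033675
e^{−rT} = e^{−0.0343·1.5461} = 0.948350
N(d₁) = 0.539924,  N(d₂) = 0.486568
Call price V = S·N(d₁) − K·e^{−rT}·N(d₂) = 40.461874 − 36.301245 = 4.160629
ρ = K·T·e^{−rT}·N(d₂) = 56.125355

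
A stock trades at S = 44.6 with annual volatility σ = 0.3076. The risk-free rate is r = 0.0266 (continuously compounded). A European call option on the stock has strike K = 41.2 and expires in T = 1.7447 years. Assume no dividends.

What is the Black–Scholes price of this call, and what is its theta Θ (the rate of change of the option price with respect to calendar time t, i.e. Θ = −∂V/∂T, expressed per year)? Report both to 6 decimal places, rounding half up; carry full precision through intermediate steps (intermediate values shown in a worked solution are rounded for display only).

σ√T = 0.3076·√1.7447 = 0.406300
d₁ = (ln(S/K) + (r+σ²/2)T) / (σ√T) = (ln(44.6/41.2) + (0.0266+0.3076²/2)·1.7447) / 0.406300 = (0.079296 + 0.128949) / 0.406300 = 0.512539
d₂ = d₁ − σ√T = 0.512539 − 0.406300 = 0.106239
e^{−rT} = e^{−0.0266·1.7447} = 0.954651
N(d₁) = 0.695863,  N(d₂) = 0.542304
Call price V = S·N(d₁) − K·e^{−rT}·N(d₂) = 31.035489 − 21.329687 = 9.705802
φ(d₁) = (1/√(2π))·e^{−d₁²/2} = 0.349838
Θ = −S·φ(d₁)·σ/(2√T) − r·K·e^{−rT}·N(d₂) = −1.816758 − 0.567370 = -2.384128

price = 9.705802
Θ = -2.384128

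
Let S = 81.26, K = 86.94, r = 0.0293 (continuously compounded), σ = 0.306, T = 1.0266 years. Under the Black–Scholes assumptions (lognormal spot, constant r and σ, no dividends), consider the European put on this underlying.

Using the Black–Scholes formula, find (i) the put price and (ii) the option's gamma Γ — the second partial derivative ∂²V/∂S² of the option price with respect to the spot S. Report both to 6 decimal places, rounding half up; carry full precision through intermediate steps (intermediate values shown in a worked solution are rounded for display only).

price = 11.827856
Γ = 0.015826

σ√T = 0.306·√1.0266 = 0.310043
d₁ = (ln(S/K) + (r+σ²/2)T) / (σ√T) = (ln(81.26/86.94) + (0.0293+0.306²/2)·1.0266) / 0.310043 = (-0.067564 + 0.078143) / 0.310043 = 0.034119
d₂ = d₁ − σ√T = 0.034119 − 0.310043 = -0.275924
e^{−rT} = e^{−0.0293·1.0266} = 0.970369
N(−d₁) = 0.486391,  N(−d₂) = 0.608697
Put price V = K·e^{−rT}·N(−d₂) − S·N(−d₁) = 51.351995 − 39.524139 = 11.827856
φ(d₁) = (1/√(2π))·e^{−d₁²/2} = 0.398710
Γ = φ(d₁) / (S·σ·√T) = 0.015826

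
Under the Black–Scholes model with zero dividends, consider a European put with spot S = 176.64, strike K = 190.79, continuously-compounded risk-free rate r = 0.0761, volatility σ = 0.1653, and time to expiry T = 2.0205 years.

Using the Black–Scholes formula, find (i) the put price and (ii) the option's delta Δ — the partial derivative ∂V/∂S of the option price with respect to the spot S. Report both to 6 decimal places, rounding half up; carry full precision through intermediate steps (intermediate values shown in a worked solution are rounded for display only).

price = 10.224840
Δ = -0.328551

σ√T = 0.1653·√2.0205 = 0.234965
d₁ = (ln(S/K) + (r+σ²/2)T) / (σ√T) = (ln(176.64/190.79) + (0.0761+0.1653²/2)·2.0205) / 0.234965 = (-0.077060 + 0.181364) / 0.234965 = 0.443917
d₂ = d₁ − σ√T = 0.443917 − 0.234965 = 0.208952
e^{−rT} = e^{−0.0761·2.0205} = 0.857478
N(−d₁) = 0.328551,  N(−d₂) = 0.417243
Put price V = K·e^{−rT}·N(−d₂) − S·N(−d₁) = 68.260172 − 58.035332 = 10.224840
Δ = −N(−d₁) = -0.328551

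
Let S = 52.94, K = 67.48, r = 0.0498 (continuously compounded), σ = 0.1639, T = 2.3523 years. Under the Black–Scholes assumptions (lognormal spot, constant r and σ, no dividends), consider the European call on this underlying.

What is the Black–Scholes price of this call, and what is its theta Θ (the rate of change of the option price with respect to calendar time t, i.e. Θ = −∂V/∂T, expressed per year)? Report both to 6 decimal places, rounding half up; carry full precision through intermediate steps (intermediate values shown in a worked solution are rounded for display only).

price = 2.794291
Θ = -1.847378

σ√T = 0.1639·√2.3523 = 0.251377
d₁ = (ln(S/K) + (r+σ²/2)T) / (σ√T) = (ln(52.94/67.48) + (0.0498+0.1639²/2)·2.3523) / 0.251377 = (-0.242672 + 0.148740) / 0.251377 = -0.373671
d₂ = d₁ − σ√T = -0.373671 − 0.251377 = -0.625048
e^{−rT} = e^{−0.0498·2.3523} = 0.889457
N(d₁) = 0.354324,  N(d₂) = 0.265970
Call price V = S·N(d₁) − K·e^{−rT}·N(d₂) = 18.757933 − 15.963642 = 2.794291
φ(d₁) = (1/√(2π))·e^{−d₁²/2} = 0.372040
Θ = −S·φ(d₁)·σ/(2√T) − r·K·e^{−rT}·N(d₂) = −1.052389 − 0.794989 = -1.847378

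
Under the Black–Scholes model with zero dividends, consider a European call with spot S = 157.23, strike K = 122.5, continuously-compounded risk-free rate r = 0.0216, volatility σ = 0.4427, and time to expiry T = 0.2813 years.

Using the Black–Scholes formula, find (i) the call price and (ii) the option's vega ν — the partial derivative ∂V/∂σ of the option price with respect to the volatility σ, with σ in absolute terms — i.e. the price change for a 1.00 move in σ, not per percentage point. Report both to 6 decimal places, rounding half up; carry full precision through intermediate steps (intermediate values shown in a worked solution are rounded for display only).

price = 37.740385
ν = 16.070885

σ√T = 0.4427·√0.2813 = 0.234798
d₁ = (ln(S/K) + (r+σ²/2)T) / (σ√T) = (ln(157.23/122.5) + (0.0216+0.4427²/2)·0.2813) / 0.234798 = (0.249599 + 0.033641) / 0.234798 = 1.206313
d₂ = d₁ − σ√T = 1.206313 − 0.234798 = 0.971515
e^{−rT} = e^{−0.0216·0.2813} = 0.993942
N(d₁) = 0.886152,  N(d₂) = 0.834354
Call price V = S·N(d₁) − K·e^{−rT}·N(d₂) = 139.329604 − 101.589219 = 37.740385
φ(d₁) = (1/√(2π))·e^{−d₁²/2} = 0.192717
ν = S·φ(d₁)·√T = 16.070885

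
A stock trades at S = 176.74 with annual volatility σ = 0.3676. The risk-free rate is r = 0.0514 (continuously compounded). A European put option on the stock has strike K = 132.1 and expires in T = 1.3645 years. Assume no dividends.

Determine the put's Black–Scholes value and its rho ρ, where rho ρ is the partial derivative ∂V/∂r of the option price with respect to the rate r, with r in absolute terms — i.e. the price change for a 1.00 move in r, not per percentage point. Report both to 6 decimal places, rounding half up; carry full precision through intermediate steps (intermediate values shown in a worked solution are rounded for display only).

price = 6.979317
ρ = -44.608291

σ√T = 0.3676·√1.3645 = 0.429400
d₁ = (ln(S/K) + (r+σ²/2)T) / (σ√T) = (ln(176.74/132.1) + (0.0514+0.3676²/2)·1.3645) / 0.429400 = (0.291121 + 0.162328) / 0.429400 = 1.056003
d₂ = d₁ − σ√T = 1.056003 − 0.429400 = 0.626603
e^{−rT} = e^{−0.0514·1.3645} = 0.932268
N(−d₁) = 0.145483,  N(−d₂) = 0.265460
Put price V = K·e^{−rT}·N(−d₂) − S·N(−d₁) = 32.692042 − 25.712725 = 6.979317
ρ = −K·T·e^{−rT}·N(−d₂) = -44.608291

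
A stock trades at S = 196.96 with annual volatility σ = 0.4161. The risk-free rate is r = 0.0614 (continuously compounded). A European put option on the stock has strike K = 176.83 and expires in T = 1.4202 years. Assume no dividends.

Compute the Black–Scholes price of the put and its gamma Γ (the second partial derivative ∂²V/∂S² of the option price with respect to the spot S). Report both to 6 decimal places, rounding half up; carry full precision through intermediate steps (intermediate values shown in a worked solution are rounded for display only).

price = 20.322161
Γ = 0.003326

σ√T = 0.4161·√1.4202 = 0.495875
d₁ = (ln(S/K) + (r+σ²/2)T) / (σ√T) = (ln(196.96/176.83) + (0.0614+0.4161²/2)·1.4202) / 0.495875 = (0.107812 + 0.210146) / 0.495875 = 0.641206
d₂ = d₁ − σ√T = 0.641206 − 0.495875 = 0.145331
e^{−rT} = e^{−0.0614·1.4202} = 0.916494
N(−d₁) = 0.260694,  N(−d₂) = 0.442225
Put price V = K·e^{−rT}·N(−d₂) − S·N(−d₁) = 71.668526 − 51.346366 = 20.322161
φ(d₁) = (1/√(2π))·e^{−d₁²/2} = 0.324811
Γ = φ(d₁) / (S·σ·√T) = 0.003326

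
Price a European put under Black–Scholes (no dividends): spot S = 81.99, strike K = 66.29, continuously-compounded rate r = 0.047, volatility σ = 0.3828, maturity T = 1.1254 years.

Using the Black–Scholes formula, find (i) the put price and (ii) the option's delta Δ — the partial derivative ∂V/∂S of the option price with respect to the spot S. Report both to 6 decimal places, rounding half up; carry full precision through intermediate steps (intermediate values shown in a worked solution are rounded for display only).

price = 4.451674
Δ = -0.195800

σ√T = 0.3828·√1.1254 = 0.406093
d₁ = (ln(S/K) + (r+σ²/2)T) / (σ√T) = (ln(81.99/66.29) + (0.047+0.3828²/2)·1.1254) / 0.406093 = (0.212558 + 0.135350) / 0.406093 = 0.856720
d₂ = d₁ − σ√T = 0.856720 − 0.406093 = 0.450627
e^{−rT} = e^{−0.047·1.1254} = 0.948481
N(−d₁) = 0.195800,  N(−d₂) = 0.326129
Put price V = K·e^{−rT}·N(−d₂) − S·N(−d₁) = 20.505310 − 16.053636 = 4.451674
Δ = −N(−d₁) = -0.195800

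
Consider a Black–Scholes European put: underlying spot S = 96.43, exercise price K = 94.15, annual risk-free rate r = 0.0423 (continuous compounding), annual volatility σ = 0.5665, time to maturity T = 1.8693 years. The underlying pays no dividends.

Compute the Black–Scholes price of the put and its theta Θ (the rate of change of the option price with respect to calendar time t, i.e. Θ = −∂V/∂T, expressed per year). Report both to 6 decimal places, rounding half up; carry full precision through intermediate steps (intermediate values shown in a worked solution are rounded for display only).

price = 23.158400
Θ = -4.751940

σ√T = 0.5665·√1.8693 = 0.774532
d₁ = (ln(S/K) + (r+σ²/2)T) / (σ√T) = (ln(96.43/94.15) + (0.0423+0.5665²/2)·1.8693) / 0.774532 = (0.023928 + 0.379021) / 0.774532 = 0.520249
d₂ = d₁ − σ√T = 0.520249 − 0.774532 = -0.254283
e^{−rT} = e^{−0.0423·1.8693} = 0.923974
N(−d₁) = 0.301445,  N(−d₂) = 0.600362
Put price V = K·e^{−rT}·N(−d₂) − S·N(−d₁) = 52.226746 − 29.068346 = 23.158400
φ(d₁) = (1/√(2π))·e^{−d₁²/2} = 0.348447
Θ = −S·φ(d₁)·σ/(2√T) + r·K·e^{−rT}·N(−d₂) = −6.961131 + 2.209191 = -4.751940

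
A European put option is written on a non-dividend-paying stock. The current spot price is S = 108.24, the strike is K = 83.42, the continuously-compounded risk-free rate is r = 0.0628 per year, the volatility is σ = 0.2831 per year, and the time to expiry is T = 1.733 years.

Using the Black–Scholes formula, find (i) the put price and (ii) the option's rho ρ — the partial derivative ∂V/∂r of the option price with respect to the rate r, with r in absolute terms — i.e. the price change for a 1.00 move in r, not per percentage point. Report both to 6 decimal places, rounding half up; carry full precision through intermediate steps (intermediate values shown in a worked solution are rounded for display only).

price = 2.811879
ρ = -27.297681

σ√T = 0.2831·√1.733 = 0.372683
d₁ = (ln(S/K) + (r+σ²/2)T) / (σ√T) = (ln(108.24/83.42) + (0.0628+0.2831²/2)·1.733) / 0.372683 = (0.260463 + 0.178279) / 0.372683 = 1.177252
d₂ = d₁ − σ√T = 1.177252 − 0.372683 = 0.804570
e^{−rT} = e^{−0.0628·1.733} = 0.896881
N(−d₁) = 0.119547,  N(−d₂) = 0.210534
Put price V = K·e^{−rT}·N(−d₂) − S·N(−d₁) = 15.751691 − 12.939813 = 2.811879
ρ = −K·T·e^{−rT}·N(−d₂) = -27.297681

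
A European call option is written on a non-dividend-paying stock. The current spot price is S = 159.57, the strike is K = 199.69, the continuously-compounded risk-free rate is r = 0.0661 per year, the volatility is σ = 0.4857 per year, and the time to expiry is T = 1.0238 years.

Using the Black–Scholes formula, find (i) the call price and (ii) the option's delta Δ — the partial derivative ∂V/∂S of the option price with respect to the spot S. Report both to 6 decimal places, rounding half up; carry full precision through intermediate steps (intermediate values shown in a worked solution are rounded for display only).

σ√T = 0.4857·√1.0238 = 0.491446
d₁ = (ln(S/K) + (r+σ²/2)T) / (σ√T) = (ln(159.57/199.69) + (0.0661+0.4857²/2)·1.0238) / 0.491446 = (-0.224283 + 0.188433) / 0.491446 = -0.072950
d₂ = d₁ − σ√T = -0.072950 − 0.491446 = -0.564395
e^{−rT} = e^{−0.0661·1.0238} = 0.934566
N(d₁) = 0.470923,  N(d₂) = 0.286243
Call price V = S·N(d₁) − K·e^{−rT}·N(d₂) = 75.145201 − 53.419568 = 21.725633
Δ = N(d₁) = 0.470923

price = 21.725633
Δ = 0.470923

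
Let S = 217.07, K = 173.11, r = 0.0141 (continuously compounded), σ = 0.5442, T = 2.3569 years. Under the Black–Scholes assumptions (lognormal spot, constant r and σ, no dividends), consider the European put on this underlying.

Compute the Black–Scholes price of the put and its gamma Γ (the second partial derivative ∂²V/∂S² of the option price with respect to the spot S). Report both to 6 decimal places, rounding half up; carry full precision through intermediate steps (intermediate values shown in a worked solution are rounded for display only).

σ√T = 0.5442·√2.3569 = 0.835467
d₁ = (ln(S/K) + (r+σ²/2)T) / (σ√T) = (ln(217.07/173.11) + (0.0141+0.5442²/2)·2.3569) / 0.835467 = (0.226293 + 0.382235) / 0.835467 = 0.728368
d₂ = d₁ − σ√T = 0.728368 − 0.835467 = -0.107099
e^{−rT} = e^{−0.0141·2.3569} = 0.967314
N(−d₁) = 0.233194,  N(−d₂) = 0.542645
Put price V = K·e^{−rT}·N(−d₂) − S·N(−d₁) = 90.866764 − 50.619457 = 40.247307
φ(d₁) = (1/√(2π))·e^{−d₁²/2} = 0.305991
Γ = φ(d₁) / (S·σ·√T) = 0.001687

price = 40.247307
Γ = 0.001687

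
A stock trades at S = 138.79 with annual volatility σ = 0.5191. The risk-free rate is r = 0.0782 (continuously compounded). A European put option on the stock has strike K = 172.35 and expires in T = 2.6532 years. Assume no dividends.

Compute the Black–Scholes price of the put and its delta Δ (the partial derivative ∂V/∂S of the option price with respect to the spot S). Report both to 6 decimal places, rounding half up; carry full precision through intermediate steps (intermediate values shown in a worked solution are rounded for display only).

σ√T = 0.5191·√2.6532 = 0.845544
d₁ = (ln(S/K) + (r+σ²/2)T) / (σ√T) = (ln(138.79/172.35) + (0.0782+0.5191²/2)·2.6532) / 0.845544 = (-0.216565 + 0.564952) / 0.845544 = 0.412027
d₂ = d₁ − σ√T = 0.412027 − 0.845544 = -0.433516
e^{−rT} = e^{−0.0782·2.6532} = 0.812629
N(−d₁) = 0.340160,  N(−d₂) = 0.667680
Put price V = K·e^{−rT}·N(−d₂) − S·N(−d₁) = 93.513057 − 47.210772 = 46.302286
Δ = −N(−d₁) = -0.340160

price = 46.302286
Δ = -0.340160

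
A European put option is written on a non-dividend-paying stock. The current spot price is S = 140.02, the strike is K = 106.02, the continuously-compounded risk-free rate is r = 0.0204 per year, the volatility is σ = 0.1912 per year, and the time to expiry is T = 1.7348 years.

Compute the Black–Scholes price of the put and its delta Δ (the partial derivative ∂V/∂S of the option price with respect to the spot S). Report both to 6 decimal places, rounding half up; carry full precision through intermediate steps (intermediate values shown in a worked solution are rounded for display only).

price = 1.532440
Δ = -0.085191

σ√T = 0.1912·√1.7348 = 0.251833
d₁ = (ln(S/K) + (r+σ²/2)T) / (σ√T) = (ln(140.02/106.02) + (0.0204+0.1912²/2)·1.7348) / 0.251833 = (0.278158 + 0.067100) / 0.251833 = 1.370978
d₂ = d₁ − σ√T = 1.370978 − 0.251833 = 1.119145
e^{−rT} = e^{−0.0204·1.7348} = 0.965229
N(−d₁) = 0.085191,  N(−d₂) = 0.131539
Put price V = K·e^{−rT}·N(−d₂) − S·N(−d₁) = 13.460880 − 11.928440 = 1.532440
Δ = −N(−d₁) = -0.085191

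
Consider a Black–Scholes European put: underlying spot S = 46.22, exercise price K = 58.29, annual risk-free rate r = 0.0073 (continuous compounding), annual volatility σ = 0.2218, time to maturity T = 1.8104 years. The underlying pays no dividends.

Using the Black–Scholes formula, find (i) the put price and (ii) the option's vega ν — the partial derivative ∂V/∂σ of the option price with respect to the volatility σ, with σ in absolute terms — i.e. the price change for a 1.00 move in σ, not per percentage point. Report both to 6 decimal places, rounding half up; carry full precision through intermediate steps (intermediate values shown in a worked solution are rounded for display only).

price = 13.369297
ν = 20.920921

σ√T = 0.2218·√1.8104 = 0.298434
d₁ = (ln(S/K) + (r+σ²/2)T) / (σ√T) = (ln(46.22/58.29) + (0.0073+0.2218²/2)·1.8104) / 0.298434 = (-0.232018 + 0.057747) / 0.298434 = -0.583949
d₂ = d₁ − σ√T = -0.583949 − 0.298434 = -0.882384
e^{−rT} = e^{−0.0073·1.8104} = 0.986871
N(−d₁) = 0.720373,  N(−d₂) = 0.811215
Put price V = K·e^{−rT}·N(−d₂) − S·N(−d₁) = 46.664926 − 33.295628 = 13.369297
φ(d₁) = (1/√(2π))·e^{−d₁²/2} = 0.336406
ν = S·φ(d₁)·√T = 20.920921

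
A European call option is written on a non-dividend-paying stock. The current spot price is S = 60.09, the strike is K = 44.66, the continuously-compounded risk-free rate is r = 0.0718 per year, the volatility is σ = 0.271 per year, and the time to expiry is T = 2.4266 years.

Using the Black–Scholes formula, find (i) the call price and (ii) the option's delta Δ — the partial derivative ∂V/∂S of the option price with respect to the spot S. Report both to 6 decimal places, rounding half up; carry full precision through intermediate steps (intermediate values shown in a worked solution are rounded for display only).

σ√T = 0.271·√2.4266 = 0.422152
d₁ = (ln(S/K) + (r+σ²/2)T) / (σ√T) = (ln(60.09/44.66) + (0.0718+0.271²/2)·2.4266) / 0.422152 = (0.296765 + 0.263336) / 0.422152 = 1.326777
d₂ = d₁ − σ√T = 1.326777 − 0.422152 = 0.904626
e^{−rT} = e^{−0.0718·2.4266} = 0.840104
N(d₁) = 0.907709,  N(d₂) = 0.817168
Call price V = S·N(d₁) − K·e^{−rT}·N(d₂) = 54.544222 − 30.659358 = 23.884863
Δ = N(d₁) = 0.907709

price = 23.884863
Δ = 0.907709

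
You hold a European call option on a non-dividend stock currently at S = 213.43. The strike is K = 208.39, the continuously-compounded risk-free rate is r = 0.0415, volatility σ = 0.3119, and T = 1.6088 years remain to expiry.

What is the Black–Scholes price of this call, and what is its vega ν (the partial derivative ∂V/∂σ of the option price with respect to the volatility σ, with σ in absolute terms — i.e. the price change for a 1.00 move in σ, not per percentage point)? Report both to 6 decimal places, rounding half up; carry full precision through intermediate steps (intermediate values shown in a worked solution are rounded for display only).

σ√T = 0.3119·√1.6088 = 0.395609
d₁ = (ln(S/K) + (r+σ²/2)T) / (σ√T) = (ln(213.43/208.39) + (0.0415+0.3119²/2)·1.6088) / 0.395609 = (0.023898 + 0.145019) / 0.395609 = 0.426977
d₂ = d₁ − σ√T = 0.426977 − 0.395609 = 0.031368
e^{−rT} = e^{−0.0415·1.6088} = 0.935415
N(d₁) = 0.665302,  N(d₂) = 0.512512
Call price V = S·N(d₁) − K·e^{−rT}·N(d₂) = 141.995412 − 99.904516 = 42.090896
φ(d₁) = (1/√(2π))·e^{−d₁²/2} = 0.364185
ν = S·φ(d₁)·√T = 98.589020

price = 42.090896
ν = 98.589020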